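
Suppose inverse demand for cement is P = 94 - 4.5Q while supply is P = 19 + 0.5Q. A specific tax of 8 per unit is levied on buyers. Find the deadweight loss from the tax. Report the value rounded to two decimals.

6.40

Pre-tax equilibrium: 94 - 4.5Q = 19 + 0.5Q gives Q* = 15, P* = 26.5.
With the tax, buyers' net willingness to pay falls by 8: (94 - 8) - 4.5Q = 19 + 0.5Q, so Q_t = 13.4. Buyers pay P_b = 33.7; sellers receive P_s = P_b - 8 = 25.7.
Deadweight loss is the triangle between the curves from Q_t to Q*: (1/2)(15 - 13.4)(8) = 6.4.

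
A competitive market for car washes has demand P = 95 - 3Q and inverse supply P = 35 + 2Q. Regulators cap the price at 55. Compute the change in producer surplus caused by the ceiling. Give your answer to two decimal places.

-44.00

Free-market equilibrium: 95 - 3Q = 35 + 2Q gives Q* = 12, P* = 59.
At the ceiling price 55, quantity supplied is (55 - 35)/2 = 10; supply is the short side, so Q = 10 trades at P = 55.
PS goes from (1/2)(12)(24) = 144 to 100 (computed as (55 - 35)(10) - (1/2)(2)(10)^2), a change of -44.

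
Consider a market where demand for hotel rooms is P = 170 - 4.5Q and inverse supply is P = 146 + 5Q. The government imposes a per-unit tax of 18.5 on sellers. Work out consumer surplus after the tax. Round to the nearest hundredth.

0.75

Pre-tax equilibrium: 170 - 4.5Q = 146 + 5Q gives Q* = 2.5263, P* = 158.6316.
With the tax, sellers need 18.5 more per unit: 170 - 4.5Q = 146 + 5Q + 18.5, so Q_t = 0.5789. Buyers pay P_b = 167.3947; sellers receive P_s = P_b - 18.5 = 148.8947.
Consumer surplus is the triangle under demand above P_b: (1/2)(0.5789)(170 - 167.3947) = 0.7542.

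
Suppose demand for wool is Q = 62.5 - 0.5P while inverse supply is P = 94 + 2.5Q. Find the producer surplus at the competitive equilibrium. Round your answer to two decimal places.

59.32

Rewriting demand in inverse form: P = 125 - 2Q.
Set 125 - 2Q = 94 + 2.5Q, which gives 31 = 4.5Q, so Q* = 6.8889 and P* = 125 - 2(6.8889) = 111.2222.
Producer surplus is the triangle above supply below P*: (1/2)(6.8889)(111.2222 - 94) = (1/2)(6.8889)(17.2222) = 59.321.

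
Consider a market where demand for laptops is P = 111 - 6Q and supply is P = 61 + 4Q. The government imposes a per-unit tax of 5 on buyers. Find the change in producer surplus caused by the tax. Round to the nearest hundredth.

Without the tax, 111 - 6Q = 61 + 4Q so Q* = 5 and P* = 81.
With the tax, buyers' net willingness to pay falls by 5: (111 - 5) - 6Q = 61 + 4Q, so Q_t = 4.5. Buyers pay P_b = 84; sellers receive P_s = P_b - 5 = 79.
Producers lose the trapezoid between P_s and P* out to Q_t plus the triangle from Q_t to Q*: change in PS = 40.5 - 50 = -9.5.

-9.50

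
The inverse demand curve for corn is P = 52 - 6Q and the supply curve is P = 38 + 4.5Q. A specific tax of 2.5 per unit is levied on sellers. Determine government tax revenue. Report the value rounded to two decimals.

2.74

Pre-tax equilibrium: 52 - 6Q = 38 + 4.5Q gives Q* = 1.3333, P* = 44.
With the tax, sellers need 2.5 more per unit: 52 - 6Q = 38 + 4.5Q + 2.5, so Q_t = 1.0952. Buyers pay P_b = 45.4286; sellers receive P_s = P_b - 2.5 = 42.9286.
Tax revenue = t x Q_t = 2.5 x 1.0952 = 2.7381.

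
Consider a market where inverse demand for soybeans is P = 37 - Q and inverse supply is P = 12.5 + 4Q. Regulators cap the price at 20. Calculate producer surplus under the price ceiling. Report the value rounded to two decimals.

Free-market equilibrium: 37 - Q = 12.5 + 4Q gives Q* = 4.9, P* = 32.1.
At P = 20, sellers supply (20 - 12.5)/4 = 1.875 while buyers want more, so the quantity traded is 1.875 at price 20.
PS is the triangle above supply below 20: (1/2)(1.875)(20 - 12.5) = 7.0312.

7.03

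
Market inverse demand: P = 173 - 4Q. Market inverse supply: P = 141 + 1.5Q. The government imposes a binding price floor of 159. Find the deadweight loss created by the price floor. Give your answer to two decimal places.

14.78

Free-market equilibrium: 173 - 4Q = 141 + 1.5Q gives Q* = 5.8182, P* = 149.7273.
At the floor price 159, quantity demanded is (173 - 159)/4 = 3.5; demand is the short side, so Q = 3.5 trades at P = 159.
At Q = 3.5 the demand price is 159 and the supply price is 146.25. Deadweight loss is the triangle between the curves from 3.5 to 5.8182: (1/2)(159 - 146.25)(5.8182 - 3.5) = 14.7784.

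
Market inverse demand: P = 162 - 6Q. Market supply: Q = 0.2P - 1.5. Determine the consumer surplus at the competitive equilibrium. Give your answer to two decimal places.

591.82

Rewriting supply in inverse form: P = 7.5 + 5Q.
Equilibrium: 162 - 6Q = 7.5 + 5Q, so Q* = 14.0455 and P* = 77.7273.
CS is the area between the demand curve and P* from 0 to Q*: (1/2)(14.0455)(84.2727) = 591.8244.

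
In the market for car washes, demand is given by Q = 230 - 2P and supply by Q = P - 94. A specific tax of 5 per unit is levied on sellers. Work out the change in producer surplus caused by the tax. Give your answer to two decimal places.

-41.11

Rewriting demand in inverse form: P = 115 - 0.5Q.
Rewriting supply in inverse form: P = 94 + Q.
Pre-tax equilibrium: 115 - 0.5Q = 94 + Q gives Q* = 14, P* = 108.
With the tax, sellers need 5 more per unit: 115 - 0.5Q = 94 + Q + 5, so Q_t = 10.6667. Buyers pay P_b = 109.6667; sellers receive P_s = P_b - 5 = 104.6667.
Producers lose the trapezoid between P_s and P* out to Q_t plus the triangle from Q_t to Q*: change in PS = 56.8889 - 98 = -41.1111.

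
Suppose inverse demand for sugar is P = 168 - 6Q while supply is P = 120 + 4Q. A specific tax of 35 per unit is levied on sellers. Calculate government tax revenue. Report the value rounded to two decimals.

45.50

Pre-tax equilibrium: 168 - 6Q = 120 + 4Q gives Q* = 4.8, P* = 139.2.
A tax on sellers shifts supply up by 35: 168 - 6Q = 120 + 4Q + 35, so Q_t = 1.3. Buyers pay P_b = 160.2; sellers receive P_s = P_b - 35 = 125.2.
Tax revenue = t x Q_t = 35 x 1.3 = 45.5.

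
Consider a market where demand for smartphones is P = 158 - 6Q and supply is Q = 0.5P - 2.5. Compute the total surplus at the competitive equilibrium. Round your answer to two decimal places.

Rewriting supply in inverse form: P = 5 + 2Q.
Equilibrium: 158 - 6Q = 5 + 2Q, so Q* = 19.125 and P* = 43.25.
CS = (1/2)(19.125)(114.75) = 1097.2969 and PS = (1/2)(19.125)(38.25) = 365.7656, so total surplus = 1463.0625.

1463.06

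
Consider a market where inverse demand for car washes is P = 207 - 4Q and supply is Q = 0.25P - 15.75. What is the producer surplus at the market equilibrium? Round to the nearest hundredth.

648.00

Rewriting supply in inverse form: P = 63 + 4Q.
Equilibrium: 207 - 4Q = 63 + 4Q, so Q* = 18 and P* = 135.
Producer surplus is the triangle above supply below P*: (1/2)(18)(135 - 63) = (1/2)(18)(72) = 648.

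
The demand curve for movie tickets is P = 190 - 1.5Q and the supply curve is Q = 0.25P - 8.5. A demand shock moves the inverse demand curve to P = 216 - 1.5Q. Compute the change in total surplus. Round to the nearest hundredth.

798.91

Rewriting supply in inverse form: P = 34 + 4Q.
Initial equilibrium: Q_0 = 28.3636, P_0 = 147.4545; CS_0 = (1/2)(28.3636)(42.5455) = 603.3719, PS_0 = (1/2)(28.3636)(113.4545) = 1608.9917.
New equilibrium: 216 - 1.5Q = 34 + 4Q gives Q_1 = 33.0909, P_1 = 166.3636; CS_1 = 821.2562, PS_1 = 2190.0165.
Change in total surplus = (821.2562 + 2190.0165) - (603.3719 + 1608.9917) = 798.9091.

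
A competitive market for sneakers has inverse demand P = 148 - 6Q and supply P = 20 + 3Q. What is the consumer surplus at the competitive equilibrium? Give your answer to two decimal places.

Equilibrium: 148 - 6Q = 20 + 3Q, so Q* = 14.2222 and P* = 62.6667.
The demand choke price is 148, so CS = (1/2)(Q*)(148 - P*) = (1/2)(14.2222)(85.3333) = 606.8148.

606.81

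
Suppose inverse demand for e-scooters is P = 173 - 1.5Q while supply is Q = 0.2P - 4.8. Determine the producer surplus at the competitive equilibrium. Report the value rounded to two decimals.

Rewriting supply in inverse form: P = 24 + 5Q.
Set 173 - 1.5Q = 24 + 5Q, which gives 149 = 6.5Q, so Q* = 22.9231 and P* = 173 - 1.5(22.9231) = 138.6154.
The supply curve's price intercept is 24, so PS = (1/2)(Q*)(P* - 24) = (1/2)(22.9231)(114.6154) = 1313.6686.

1313.67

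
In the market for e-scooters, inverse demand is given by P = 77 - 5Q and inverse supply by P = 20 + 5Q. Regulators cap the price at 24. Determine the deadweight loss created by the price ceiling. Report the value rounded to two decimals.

Free-market equilibrium: 77 - 5Q = 20 + 5Q gives Q* = 5.7, P* = 48.5.
At P = 24, sellers supply (24 - 20)/5 = 0.8 while buyers want more, so the quantity traded is 0.8 at price 24.
The lost-trades triangle has base Q* - 0.8 = 4.9 and height equal to the gap between the curves at Q = 0.8, which is 73 - 24 = 49. DWL = (1/2)(4.9)(49) = 120.05.

120.05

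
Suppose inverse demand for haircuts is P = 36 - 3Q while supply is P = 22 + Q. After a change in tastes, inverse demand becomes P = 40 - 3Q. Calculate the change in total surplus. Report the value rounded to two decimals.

16.00

Initial equilibrium: Q_0 = 3.5, P_0 = 25.5; CS_0 = (1/2)(3.5)(10.5) = 18.375, PS_0 = (1/2)(3.5)(3.5) = 6.125.
New equilibrium: 40 - 3Q = 22 + Q gives Q_1 = 4.5, P_1 = 26.5; CS_1 = 30.375, PS_1 = 10.125.
Change in total surplus = (30.375 + 10.125) - (18.375 + 6.125) = 16.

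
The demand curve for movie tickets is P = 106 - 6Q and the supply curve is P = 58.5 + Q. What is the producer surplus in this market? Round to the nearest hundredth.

Equilibrium: 106 - 6Q = 58.5 + Q, so Q* = 6.7857 and P* = 65.2857.
Producer surplus is the triangle above supply below P*: (1/2)(6.7857)(65.2857 - 58.5) = (1/2)(6.7857)(6.7857) = 23.023.

23.02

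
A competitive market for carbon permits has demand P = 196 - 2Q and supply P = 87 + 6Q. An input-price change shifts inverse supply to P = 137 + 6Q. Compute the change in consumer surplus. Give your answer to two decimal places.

-131.25

Initial equilibrium: Q_0 = 13.625, P_0 = 168.75; CS_0 = (1/2)(13.625)(27.25) = 185.6406, PS_0 = (1/2)(13.625)(81.75) = 556.9219.
New equilibrium: 196 - 2Q = 137 + 6Q gives Q_1 = 7.375, P_1 = 181.25; CS_1 = 54.3906, PS_1 = 163.1719.
Change in consumer surplus = 54.3906 - 185.6406 = -131.25.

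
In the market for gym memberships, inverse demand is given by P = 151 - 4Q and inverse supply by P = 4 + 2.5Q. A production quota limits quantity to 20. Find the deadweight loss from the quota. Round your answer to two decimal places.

22.23

Without the quota, 151 - 4Q = 4 + 2.5Q gives Q* = 22.6154.
At Q = 20 the demand price is 151 - 4(20) = 71 and the supply price is 4 + 2.5(20) = 54.
DWL = (1/2)(gap between curves at 20) x (Q* - 20) = (1/2)(17)(2.6154) = 22.2308.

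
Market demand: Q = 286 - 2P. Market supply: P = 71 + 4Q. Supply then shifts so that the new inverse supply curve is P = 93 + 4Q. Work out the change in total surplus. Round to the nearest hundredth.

-298.22

Rewriting demand in inverse form: P = 143 - 0.5Q.
Initial equilibrium: Q_0 = 16, P_0 = 135; CS_0 = (1/2)(16)(8) = 64, PS_0 = (1/2)(16)(64) = 512.
New equilibrium: 143 - 0.5Q = 93 + 4Q gives Q_1 = 11.1111, P_1 = 137.4444; CS_1 = 30.8642, PS_1 = 246.9136.
Change in total surplus = (30.8642 + 246.9136) - (64 + 512) = -298.2222.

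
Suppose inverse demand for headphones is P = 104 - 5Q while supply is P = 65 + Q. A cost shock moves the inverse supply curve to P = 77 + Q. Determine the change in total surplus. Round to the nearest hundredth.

Initial equilibrium: Q_0 = 6.5, P_0 = 71.5; CS_0 = (1/2)(6.5)(32.5) = 105.625, PS_0 = (1/2)(6.5)(6.5) = 21.125.
New equilibrium: 104 - 5Q = 77 + Q gives Q_1 = 4.5, P_1 = 81.5; CS_1 = 50.625, PS_1 = 10.125.
Change in total surplus = (50.625 + 10.125) - (105.625 + 21.125) = -66.

-66.00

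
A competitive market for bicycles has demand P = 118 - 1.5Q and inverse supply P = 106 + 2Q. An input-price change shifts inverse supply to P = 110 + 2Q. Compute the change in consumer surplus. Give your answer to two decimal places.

Initial equilibrium: Q_0 = 3.4286, P_0 = 112.8571; CS_0 = (1/2)(3.4286)(5.1429) = 8.8163, PS_0 = (1/2)(3.4286)(6.8571) = 11.7551.
New equilibrium: 118 - 1.5Q = 110 + 2Q gives Q_1 = 2.2857, P_1 = 114.5714; CS_1 = 3.9184, PS_1 = 5.2245.
Change in consumer surplus = 3.9184 - 8.8163 = -4.898.

-4.90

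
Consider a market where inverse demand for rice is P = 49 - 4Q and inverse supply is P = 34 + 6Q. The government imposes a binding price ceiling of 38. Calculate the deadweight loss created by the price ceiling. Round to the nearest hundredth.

Without the control, 49 - 4Q = 34 + 6Q so Q* = 1.5 and P* = 43.
At P = 38, sellers supply (38 - 34)/6 = 0.6667 while buyers want more, so the quantity traded is 0.6667 at price 38.
At Q = 0.6667 the demand price is 46.3333 and the supply price is 38. Deadweight loss is the triangle between the curves from 0.6667 to 1.5: (1/2)(46.3333 - 38)(1.5 - 0.6667) = 3.4722.

3.47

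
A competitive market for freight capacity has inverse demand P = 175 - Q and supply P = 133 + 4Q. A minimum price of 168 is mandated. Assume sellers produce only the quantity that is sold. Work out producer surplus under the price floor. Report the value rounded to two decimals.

Free-market equilibrium: 175 - Q = 133 + 4Q gives Q* = 8.4, P* = 166.6.
At P = 168, buyers demand (175 - 168)/1 = 7 while sellers would supply more, so the quantity traded is 7 at price 168.
The supply price at Q = 7 is 161. PS is the trapezoid between 168 and supply over [0, 7]: (1/2)[(168 - 133) + (168 - 161)](7) = 147.

147.00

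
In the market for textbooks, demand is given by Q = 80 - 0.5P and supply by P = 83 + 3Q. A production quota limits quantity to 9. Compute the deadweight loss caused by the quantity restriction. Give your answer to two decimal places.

Rewriting demand in inverse form: P = 160 - 2Q.
Unrestricted equilibrium: Q* = (160 - 83)/(2 + 3) = 15.4.
At Q = 9 the demand price is 160 - 2(9) = 142 and the supply price is 83 + 3(9) = 110.
Deadweight loss is the triangle between the curves from 9 to 15.4: (1/2)(142 - 110)(15.4 - 9) = 102.4.

102.40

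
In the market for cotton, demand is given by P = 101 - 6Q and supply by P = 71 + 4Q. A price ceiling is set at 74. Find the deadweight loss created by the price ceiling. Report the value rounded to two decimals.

25.31

Without the control, 101 - 6Q = 71 + 4Q so Q* = 3 and P* = 83.
At the ceiling price 74, quantity supplied is (74 - 71)/4 = 0.75; supply is the short side, so Q = 0.75 trades at P = 74.
The lost-trades triangle has base Q* - 0.75 = 2.25 and height equal to the gap between the curves at Q = 0.75, which is 96.5 - 74 = 22.5. DWL = (1/2)(2.25)(22.5) = 25.3125.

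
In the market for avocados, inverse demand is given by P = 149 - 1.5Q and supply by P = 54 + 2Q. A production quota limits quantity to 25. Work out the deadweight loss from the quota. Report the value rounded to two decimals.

8.04

Without the quota, 149 - 1.5Q = 54 + 2Q gives Q* = 27.1429.
At Q = 25 the demand price is 149 - 1.5(25) = 111.5 and the supply price is 54 + 2(25) = 104.
DWL = (1/2)(gap between curves at 25) x (Q* - 25) = (1/2)(7.5)(2.1429) = 8.0357.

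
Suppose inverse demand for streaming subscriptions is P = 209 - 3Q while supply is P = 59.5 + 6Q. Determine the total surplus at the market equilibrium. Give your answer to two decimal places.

Equilibrium: 209 - 3Q = 59.5 + 6Q, so Q* = 16.6111 and P* = 159.1667.
CS = (1/2)(16.6111)(49.8333) = 413.8935 and PS = (1/2)(16.6111)(99.6667) = 827.787, so total surplus = 1241.6806.

1241.68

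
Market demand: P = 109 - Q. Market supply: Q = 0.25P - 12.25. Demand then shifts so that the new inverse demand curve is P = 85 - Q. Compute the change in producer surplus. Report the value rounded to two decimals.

-184.32

Rewriting supply in inverse form: P = 49 + 4Q.
Initial equilibrium: Q_0 = 12, P_0 = 97; CS_0 = (1/2)(12)(12) = 72, PS_0 = (1/2)(12)(48) = 288.
New equilibrium: 85 - Q = 49 + 4Q gives Q_1 = 7.2, P_1 = 77.8; CS_1 = 25.92, PS_1 = 103.68.
Change in producer surplus = 103.68 - 288 = -184.32.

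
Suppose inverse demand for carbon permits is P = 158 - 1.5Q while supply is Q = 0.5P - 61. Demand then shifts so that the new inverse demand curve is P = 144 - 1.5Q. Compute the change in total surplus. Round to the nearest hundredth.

-116.00

Rewriting supply in inverse form: P = 122 + 2Q.
Initial equilibrium: Q_0 = 10.2857, P_0 = 142.5714; CS_0 = (1/2)(10.2857)(15.4286) = 79.3469, PS_0 = (1/2)(10.2857)(20.5714) = 105.7959.
New equilibrium: 144 - 1.5Q = 122 + 2Q gives Q_1 = 6.2857, P_1 = 134.5714; CS_1 = 29.6327, PS_1 = 39.5102.
Change in total surplus = (29.6327 + 39.5102) - (79.3469 + 105.7959) = -116.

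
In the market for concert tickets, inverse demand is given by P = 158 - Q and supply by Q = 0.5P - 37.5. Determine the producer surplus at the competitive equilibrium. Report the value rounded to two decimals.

765.44

Rewriting supply in inverse form: P = 75 + 2Q.
Setting demand equal to supply, 83 = 3Q, so Q* = 27.6667 and P* = 130.3333.
Producer surplus is the triangle above supply below P*: (1/2)(27.6667)(130.3333 - 75) = (1/2)(27.6667)(55.3333) = 765.4444.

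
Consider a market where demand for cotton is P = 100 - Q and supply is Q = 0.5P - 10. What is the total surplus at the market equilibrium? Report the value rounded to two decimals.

Rewriting supply in inverse form: P = 20 + 2Q.
Equilibrium: 100 - Q = 20 + 2Q, so Q* = 26.6667 and P* = 73.3333.
CS = (1/2)(26.6667)(26.6667) = 355.5556 and PS = (1/2)(26.6667)(53.3333) = 711.1111, so total surplus = 1066.6667.

1066.67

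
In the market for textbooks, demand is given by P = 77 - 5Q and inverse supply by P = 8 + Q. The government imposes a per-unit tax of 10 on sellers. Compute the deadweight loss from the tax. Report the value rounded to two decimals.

8.33

Pre-tax equilibrium: 77 - 5Q = 8 + Q gives Q* = 11.5, P* = 19.5.
With the tax, sellers need 10 more per unit: 77 - 5Q = 8 + Q + 10, so Q_t = 9.8333. Buyers pay P_b = 27.8333; sellers receive P_s = P_b - 10 = 17.8333.
The welfare triangle lost has base Q* - Q_t = 1.6667 and height t = 10, so DWL = (1/2)(1.6667)(10) = 8.3333.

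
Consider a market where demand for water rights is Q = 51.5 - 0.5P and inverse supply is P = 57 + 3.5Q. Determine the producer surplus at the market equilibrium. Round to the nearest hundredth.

Rewriting demand in inverse form: P = 103 - 2Q.
Setting demand equal to supply, 46 = 5.5Q, so Q* = 8.3636 and P* = 86.2727.
PS is the area between P* and the supply curve from 0 to Q*: (1/2)(8.3636)(29.2727) = 122.4132.

122.41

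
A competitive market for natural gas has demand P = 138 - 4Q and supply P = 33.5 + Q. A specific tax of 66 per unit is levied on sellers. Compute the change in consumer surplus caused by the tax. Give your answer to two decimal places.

Without the tax, 138 - 4Q = 33.5 + Q so Q* = 20.9 and P* = 54.4.
A tax on sellers shifts supply up by 66: 138 - 4Q = 33.5 + Q + 66, so Q_t = 7.7. Buyers pay P_b = 107.2; sellers receive P_s = P_b - 66 = 41.2.
Consumers lose the trapezoid between P* and P_b out to Q_t plus the triangle from Q_t to Q*: change in CS = 118.58 - 873.62 = -755.04.

-755.04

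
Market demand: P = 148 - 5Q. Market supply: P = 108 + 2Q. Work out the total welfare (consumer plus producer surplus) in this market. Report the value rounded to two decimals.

114.29

Setting demand equal to supply, 40 = 7Q, so Q* = 5.7143 and P* = 119.4286.
CS = (1/2)(5.7143)(28.5714) = 81.6327 and PS = (1/2)(5.7143)(11.4286) = 32.6531, so total surplus = 114.2857.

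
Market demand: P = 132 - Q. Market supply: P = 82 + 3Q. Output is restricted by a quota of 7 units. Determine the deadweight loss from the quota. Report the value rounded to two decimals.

Unrestricted equilibrium: Q* = (132 - 82)/(1 + 3) = 12.5.
At Q = 7 the demand price is 132 - (7) = 125 and the supply price is 82 + 3(7) = 103.
Deadweight loss is the triangle between the curves from 7 to 12.5: (1/2)(125 - 103)(12.5 - 7) = 60.5.

60.50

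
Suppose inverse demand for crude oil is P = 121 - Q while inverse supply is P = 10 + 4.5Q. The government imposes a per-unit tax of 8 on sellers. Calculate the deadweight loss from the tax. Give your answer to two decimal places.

5.82

Without the tax, 121 - Q = 10 + 4.5Q so Q* = 20.1818 and P* = 100.8182.
A tax on sellers shifts supply up by 8: 121 - Q = 10 + 4.5Q + 8, so Q_t = 18.7273. Buyers pay P_b = 102.2727; sellers receive P_s = P_b - 8 = 94.2727.
Deadweight loss is the triangle between the curves from Q_t to Q*: (1/2)(20.1818 - 18.7273)(8) = 5.8182.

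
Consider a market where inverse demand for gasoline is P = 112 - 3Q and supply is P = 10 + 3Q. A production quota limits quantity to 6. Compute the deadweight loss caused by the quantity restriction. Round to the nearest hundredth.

Without the quota, 112 - 3Q = 10 + 3Q gives Q* = 17.
At Q = 6 the demand price is 112 - 3(6) = 94 and the supply price is 10 + 3(6) = 28.
Deadweight loss is the triangle between the curves from 6 to 17: (1/2)(94 - 28)(17 - 6) = 363.

363.00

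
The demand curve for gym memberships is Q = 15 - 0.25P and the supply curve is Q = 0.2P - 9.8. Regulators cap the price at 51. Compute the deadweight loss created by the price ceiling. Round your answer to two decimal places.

3.04

Rewriting demand in inverse form: P = 60 - 4Q.
Rewriting supply in inverse form: P = 49 + 5Q.
Free-market equilibrium: 60 - 4Q = 49 + 5Q gives Q* = 1.2222, P* = 55.1111.
At P = 51, sellers supply (51 - 49)/5 = 0.4 while buyers want more, so the quantity traded is 0.4 at price 51.
The lost-trades triangle has base Q* - 0.4 = 0.8222 and height equal to the gap between the curves at Q = 0.4, which is 58.4 - 51 = 7.4. DWL = (1/2)(0.8222)(7.4) = 3.0422.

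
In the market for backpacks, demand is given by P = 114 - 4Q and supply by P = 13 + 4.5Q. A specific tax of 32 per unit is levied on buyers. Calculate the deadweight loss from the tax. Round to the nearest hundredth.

Without the tax, 114 - 4Q = 13 + 4.5Q so Q* = 11.8824 and P* = 66.4706.
A tax on buyers shifts demand down by 32: (114 - 32) - 4Q = 13 + 4.5Q, so Q_t = 8.1176. Buyers pay P_b = 81.5294; sellers receive P_s = P_b - 32 = 49.5294.
Deadweight loss is the triangle between the curves from Q_t to Q*: (1/2)(11.8824 - 8.1176)(32) = 60.2353.

60.24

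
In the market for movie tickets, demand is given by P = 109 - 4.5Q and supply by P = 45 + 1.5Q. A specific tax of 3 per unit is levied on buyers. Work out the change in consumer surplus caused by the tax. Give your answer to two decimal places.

-23.44

Pre-tax equilibrium: 109 - 4.5Q = 45 + 1.5Q gives Q* = 10.6667, P* = 61.
A tax on buyers shifts demand down by 3: (109 - 3) - 4.5Q = 45 + 1.5Q, so Q_t = 10.1667. Buyers pay P_b = 63.25; sellers receive P_s = P_b - 3 = 60.25.
Consumers lose the trapezoid between P* and P_b out to Q_t plus the triangle from Q_t to Q*: change in CS = 232.5625 - 256 = -23.4375.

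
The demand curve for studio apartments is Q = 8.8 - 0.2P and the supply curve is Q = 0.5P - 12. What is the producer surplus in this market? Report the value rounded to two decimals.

Rewriting demand in inverse form: P = 44 - 5Q.
Rewriting supply in inverse form: P = 24 + 2Q.
Set 44 - 5Q = 24 + 2Q, which gives 20 = 7Q, so Q* = 2.8571 and P* = 44 - 5(2.8571) = 29.7143.
The supply curve's price intercept is 24, so PS = (1/2)(Q*)(P* - 24) = (1/2)(2.8571)(5.7143) = 8.1633.

8.16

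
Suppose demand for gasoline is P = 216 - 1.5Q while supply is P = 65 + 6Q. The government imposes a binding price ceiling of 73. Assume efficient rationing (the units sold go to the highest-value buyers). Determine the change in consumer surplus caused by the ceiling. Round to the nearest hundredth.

Free-market equilibrium: 216 - 1.5Q = 65 + 6Q gives Q* = 20.1333, P* = 185.8.
At P = 73, sellers supply (73 - 65)/6 = 1.3333 while buyers want more, so the quantity traded is 1.3333 at price 73.
CS goes from (1/2)(20.1333)(30.2) = 304.0133 to 189.3333 (computed as (216 - 73)(1.3333) - (1/2)(1.5)(1.3333)^2), a change of -114.68.

-114.68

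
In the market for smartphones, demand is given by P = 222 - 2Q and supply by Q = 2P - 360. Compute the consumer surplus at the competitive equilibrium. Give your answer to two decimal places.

Rewriting supply in inverse form: P = 180 + 0.5Q.
Setting demand equal to supply, 42 = 2.5Q, so Q* = 16.8 and P* = 188.4.
Consumer surplus is the triangle under demand above P*: (1/2)(16.8)(222 - 188.4) = (1/2)(16.8)(33.6) = 282.24.

282.24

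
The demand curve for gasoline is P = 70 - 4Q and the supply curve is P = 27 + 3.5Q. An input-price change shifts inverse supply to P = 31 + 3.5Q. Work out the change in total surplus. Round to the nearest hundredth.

Initial equilibrium: Q_0 = 5.7333, P_0 = 47.0667; CS_0 = (1/2)(5.7333)(22.9333) = 65.7422, PS_0 = (1/2)(5.7333)(20.0667) = 57.5244.
New equilibrium: 70 - 4Q = 31 + 3.5Q gives Q_1 = 5.2, P_1 = 49.2; CS_1 = 54.08, PS_1 = 47.32.
Change in total surplus = (54.08 + 47.32) - (65.7422 + 57.5244) = -21.8667.

-21.87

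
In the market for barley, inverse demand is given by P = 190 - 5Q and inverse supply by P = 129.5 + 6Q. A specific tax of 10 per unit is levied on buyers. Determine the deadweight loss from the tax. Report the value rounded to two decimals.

4.55

Without the tax, 190 - 5Q = 129.5 + 6Q so Q* = 5.5 and P* = 162.5.
With the tax, buyers' net willingness to pay falls by 10: (190 - 10) - 5Q = 129.5 + 6Q, so Q_t = 4.5909. Buyers pay P_b = 167.0455; sellers receive P_s = P_b - 10 = 157.0455.
Deadweight loss is the triangle between the curves from Q_t to Q*: (1/2)(5.5 - 4.5909)(10) = 4.5455.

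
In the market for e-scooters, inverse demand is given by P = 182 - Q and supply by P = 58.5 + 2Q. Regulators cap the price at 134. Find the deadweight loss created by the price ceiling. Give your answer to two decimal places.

17.51

Without the control, 182 - Q = 58.5 + 2Q so Q* = 41.1667 and P* = 140.8333.
At the ceiling price 134, quantity supplied is (134 - 58.5)/2 = 37.75; supply is the short side, so Q = 37.75 trades at P = 134.
At Q = 37.75 the demand price is 144.25 and the supply price is 134. Deadweight loss is the triangle between the curves from 37.75 to 41.1667: (1/2)(144.25 - 134)(41.1667 - 37.75) = 17.5104.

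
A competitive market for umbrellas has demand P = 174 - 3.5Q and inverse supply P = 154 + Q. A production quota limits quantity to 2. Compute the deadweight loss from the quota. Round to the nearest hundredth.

13.44

Unrestricted equilibrium: Q* = (174 - 154)/(3.5 + 1) = 4.4444.
At Q = 2 the demand price is 174 - 3.5(2) = 167 and the supply price is 154 + (2) = 156.
DWL = (1/2)(gap between curves at 2) x (Q* - 2) = (1/2)(11)(2.4444) = 13.4444.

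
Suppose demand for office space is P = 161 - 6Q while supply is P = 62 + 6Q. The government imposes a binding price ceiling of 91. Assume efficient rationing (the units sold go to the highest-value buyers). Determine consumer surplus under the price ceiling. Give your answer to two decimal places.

268.25

Without the control, 161 - 6Q = 62 + 6Q so Q* = 8.25 and P* = 111.5.
At the ceiling price 91, quantity supplied is (91 - 62)/6 = 4.8333; supply is the short side, so Q = 4.8333 trades at P = 91.
The demand price at Q = 4.8333 is 132. CS is the trapezoid between demand and 91 over [0, 4.8333]: (1/2)[(161 - 91) + (132 - 91)](4.8333) = 268.25.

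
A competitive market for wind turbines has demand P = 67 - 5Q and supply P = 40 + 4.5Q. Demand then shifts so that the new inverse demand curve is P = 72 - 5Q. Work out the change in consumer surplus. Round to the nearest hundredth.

8.17

Initial equilibrium: Q_0 = 2.8421, P_0 = 52.7895; CS_0 = (1/2)(2.8421)(14.2105) = 20.1939, PS_0 = (1/2)(2.8421)(12.7895) = 18.1745.
New equilibrium: 72 - 5Q = 40 + 4.5Q gives Q_1 = 3.3684, P_1 = 55.1579; CS_1 = 28.3657, PS_1 = 25.5291.
Change in consumer surplus = 28.3657 - 20.1939 = 8.1717.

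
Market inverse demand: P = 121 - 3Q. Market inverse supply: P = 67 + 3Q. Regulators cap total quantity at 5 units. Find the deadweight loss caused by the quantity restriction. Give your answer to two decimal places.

48.00

Unrestricted equilibrium: Q* = (121 - 67)/(3 + 3) = 9.
At Q = 5 the demand price is 121 - 3(5) = 106 and the supply price is 67 + 3(5) = 82.
Deadweight loss is the triangle between the curves from 5 to 9: (1/2)(106 - 82)(9 - 5) = 48.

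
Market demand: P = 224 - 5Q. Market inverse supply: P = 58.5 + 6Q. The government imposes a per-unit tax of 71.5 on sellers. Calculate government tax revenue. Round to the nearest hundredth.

611.00

Pre-tax equilibrium: 224 - 5Q = 58.5 + 6Q gives Q* = 15.0455, P* = 148.7727.
With the tax, sellers need 71.5 more per unit: 224 - 5Q = 58.5 + 6Q + 71.5, so Q_t = 8.5455. Buyers pay P_b = 181.2727; sellers receive P_s = P_b - 71.5 = 109.7727.
Tax revenue = t x Q_t = 71.5 x 8.5455 = 611.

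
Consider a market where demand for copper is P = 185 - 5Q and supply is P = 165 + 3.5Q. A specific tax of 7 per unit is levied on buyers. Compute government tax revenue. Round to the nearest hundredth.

Without the tax, 185 - 5Q = 165 + 3.5Q so Q* = 2.3529 and P* = 173.2353.
With the tax, buyers' net willingness to pay falls by 7: (185 - 7) - 5Q = 165 + 3.5Q, so Q_t = 1.5294. Buyers pay P_b = 177.3529; sellers receive P_s = P_b - 7 = 170.3529.
Tax revenue = t x Q_t = 7 x 1.5294 = 10.7059.

10.71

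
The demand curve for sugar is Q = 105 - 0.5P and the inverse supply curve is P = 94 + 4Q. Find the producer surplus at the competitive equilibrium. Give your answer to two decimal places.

747.56

Rewriting demand in inverse form: P = 210 - 2Q.
Equilibrium: 210 - 2Q = 94 + 4Q, so Q* = 19.3333 and P* = 171.3333.
The supply curve's price intercept is 94, so PS = (1/2)(Q*)(P* - 94) = (1/2)(19.3333)(77.3333) = 747.5556.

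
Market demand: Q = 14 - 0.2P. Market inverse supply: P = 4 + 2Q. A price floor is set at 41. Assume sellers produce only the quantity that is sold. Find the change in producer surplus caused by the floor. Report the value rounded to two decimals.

92.06

Rewriting demand in inverse form: P = 70 - 5Q.
Free-market equilibrium: 70 - 5Q = 4 + 2Q gives Q* = 9.4286, P* = 22.8571.
At P = 41, buyers demand (70 - 41)/5 = 5.8 while sellers would supply more, so the quantity traded is 5.8 at price 41.
PS goes from (1/2)(9.4286)(18.8571) = 88.898 to 180.96 (computed as (41 - 4)(5.8) - (1/2)(2)(5.8)^2), a change of 92.062.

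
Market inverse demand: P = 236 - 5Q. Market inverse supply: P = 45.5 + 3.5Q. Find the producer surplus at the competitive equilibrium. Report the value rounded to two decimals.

Equilibrium: 236 - 5Q = 45.5 + 3.5Q, so Q* = 22.4118 and P* = 123.9412.
The supply curve's price intercept is 45.5, so PS = (1/2)(Q*)(P* - 45.5) = (1/2)(22.4118)(78.4412) = 879.0026.

879.00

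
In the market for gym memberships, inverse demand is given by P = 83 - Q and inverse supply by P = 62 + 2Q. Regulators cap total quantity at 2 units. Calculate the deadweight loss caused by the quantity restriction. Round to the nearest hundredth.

Unrestricted equilibrium: Q* = (83 - 62)/(1 + 2) = 7.
At Q = 2 the demand price is 83 - (2) = 81 and the supply price is 62 + 2(2) = 66.
DWL = (1/2)(gap between curves at 2) x (Q* - 2) = (1/2)(15)(5) = 37.5.

37.50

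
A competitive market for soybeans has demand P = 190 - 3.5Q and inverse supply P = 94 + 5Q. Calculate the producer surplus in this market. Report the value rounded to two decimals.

318.89

Set 190 - 3.5Q = 94 + 5Q, which gives 96 = 8.5Q, so Q* = 11.2941 and P* = 190 - 3.5(11.2941) = 150.4706.
The supply curve's price intercept is 94, so PS = (1/2)(Q*)(P* - 94) = (1/2)(11.2941)(56.4706) = 318.8927.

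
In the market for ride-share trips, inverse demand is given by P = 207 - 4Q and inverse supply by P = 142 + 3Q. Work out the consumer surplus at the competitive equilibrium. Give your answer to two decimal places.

172.45

Setting demand equal to supply, 65 = 7Q, so Q* = 9.2857 and P* = 169.8571.
CS is the area between the demand curve and P* from 0 to Q*: (1/2)(9.2857)(37.1429) = 172.449.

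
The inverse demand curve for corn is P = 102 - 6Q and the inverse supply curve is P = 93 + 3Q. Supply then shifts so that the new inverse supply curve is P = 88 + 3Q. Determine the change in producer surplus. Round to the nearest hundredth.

2.13

Initial equilibrium: Q_0 = 1, P_0 = 96; CS_0 = (1/2)(1)(6) = 3, PS_0 = (1/2)(1)(3) = 1.5.
New equilibrium: 102 - 6Q = 88 + 3Q gives Q_1 = 1.5556, P_1 = 92.6667; CS_1 = 7.2593, PS_1 = 3.6296.
Change in producer surplus = 3.6296 - 1.5 = 2.1296.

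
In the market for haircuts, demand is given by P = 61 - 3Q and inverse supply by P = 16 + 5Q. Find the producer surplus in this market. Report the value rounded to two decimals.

79.10

Equilibrium: 61 - 3Q = 16 + 5Q, so Q* = 5.625 and P* = 44.125.
PS is the area between P* and the supply curve from 0 to Q*: (1/2)(5.625)(28.125) = 79.1016.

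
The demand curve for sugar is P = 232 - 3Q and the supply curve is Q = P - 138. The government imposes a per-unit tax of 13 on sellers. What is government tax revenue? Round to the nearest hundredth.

263.25

Rewriting supply in inverse form: P = 138 + Q.
Pre-tax equilibrium: 232 - 3Q = 138 + Q gives Q* = 23.5, P* = 161.5.
With the tax, sellers need 13 more per unit: 232 - 3Q = 138 + Q + 13, so Q_t = 20.25. Buyers pay P_b = 171.25; sellers receive P_s = P_b - 13 = 158.25.
Tax revenue = t x Q_t = 13 x 20.25 = 263.25.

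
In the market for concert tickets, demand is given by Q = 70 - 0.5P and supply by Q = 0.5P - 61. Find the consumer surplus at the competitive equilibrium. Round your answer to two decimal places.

Rewriting demand in inverse form: P = 140 - 2Q.
Rewriting supply in inverse form: P = 122 + 2Q.
Equilibrium: 140 - 2Q = 122 + 2Q, so Q* = 4.5 and P* = 131.
CS is the area between the demand curve and P* from 0 to Q*: (1/2)(4.5)(9) = 20.25.

20.25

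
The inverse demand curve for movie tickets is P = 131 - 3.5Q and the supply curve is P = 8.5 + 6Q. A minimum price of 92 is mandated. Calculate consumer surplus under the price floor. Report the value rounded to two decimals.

Without the control, 131 - 3.5Q = 8.5 + 6Q so Q* = 12.8947 and P* = 85.8684.
At P = 92, buyers demand (131 - 92)/3.5 = 11.1429 while sellers would supply more, so the quantity traded is 11.1429 at price 92.
CS is the triangle under demand above 92: (1/2)(11.1429)(131 - 92) = 217.2857.

217.29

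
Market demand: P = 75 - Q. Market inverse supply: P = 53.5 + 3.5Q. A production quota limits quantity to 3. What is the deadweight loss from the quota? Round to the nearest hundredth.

Unrestricted equilibrium: Q* = (75 - 53.5)/(1 + 3.5) = 4.7778.
At Q = 3 the demand price is 75 - (3) = 72 and the supply price is 53.5 + 3.5(3) = 64.
Deadweight loss is the triangle between the curves from 3 to 4.7778: (1/2)(72 - 64)(4.7778 - 3) = 7.1111.

7.11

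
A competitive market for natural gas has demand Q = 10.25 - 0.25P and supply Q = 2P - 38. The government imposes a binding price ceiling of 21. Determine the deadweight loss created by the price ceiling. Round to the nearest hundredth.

Rewriting demand in inverse form: P = 41 - 4Q.
Rewriting supply in inverse form: P = 19 + 0.5Q.
Free-market equilibrium: 41 - 4Q = 19 + 0.5Q gives Q* = 4.8889, P* = 21.4444.
At the ceiling price 21, quantity supplied is (21 - 19)/0.5 = 4; supply is the short side, so Q = 4 trades at P = 21.
The lost-trades triangle has base Q* - 4 = 0.8889 and height equal to the gap between the curves at Q = 4, which is 25 - 21 = 4. DWL = (1/2)(0.8889)(4) = 1.7778.

1.78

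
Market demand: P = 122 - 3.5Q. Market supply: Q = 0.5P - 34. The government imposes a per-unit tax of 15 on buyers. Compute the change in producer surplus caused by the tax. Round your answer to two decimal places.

-46.12

Rewriting supply in inverse form: P = 68 + 2Q.
Pre-tax equilibrium: 122 - 3.5Q = 68 + 2Q gives Q* = 9.8182, P* = 87.6364.
A tax on buyers shifts demand down by 15: (122 - 15) - 3.5Q = 68 + 2Q, so Q_t = 7.0909. Buyers pay P_b = 97.1818; sellers receive P_s = P_b - 15 = 82.1818.
Producers lose the trapezoid between P_s and P* out to Q_t plus the triangle from Q_t to Q*: change in PS = 50.281 - 96.3967 = -46.1157.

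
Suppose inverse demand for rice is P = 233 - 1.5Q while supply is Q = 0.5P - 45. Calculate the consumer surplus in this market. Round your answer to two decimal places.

1251.98

Rewriting supply in inverse form: P = 90 + 2Q.
Equilibrium: 233 - 1.5Q = 90 + 2Q, so Q* = 40.8571 and P* = 171.7143.
CS is the area between the demand curve and P* from 0 to Q*: (1/2)(40.8571)(61.2857) = 1251.9796.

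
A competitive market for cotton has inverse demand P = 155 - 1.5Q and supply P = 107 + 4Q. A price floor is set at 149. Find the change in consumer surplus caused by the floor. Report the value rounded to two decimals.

Without the control, 155 - 1.5Q = 107 + 4Q so Q* = 8.7273 and P* = 141.9091.
At the floor price 149, quantity demanded is (155 - 149)/1.5 = 4; demand is the short side, so Q = 4 trades at P = 149.
CS goes from (1/2)(8.7273)(13.0909) = 57.124 to 12 (computed as (155 - 149)(4) - (1/2)(1.5)(4)^2), a change of -45.124.

-45.12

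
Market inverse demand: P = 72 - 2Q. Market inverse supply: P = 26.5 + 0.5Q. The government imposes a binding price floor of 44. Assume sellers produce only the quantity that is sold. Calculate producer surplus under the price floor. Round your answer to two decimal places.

Without the control, 72 - 2Q = 26.5 + 0.5Q so Q* = 18.2 and P* = 35.6.
At P = 44, buyers demand (72 - 44)/2 = 14 while sellers would supply more, so the quantity traded is 14 at price 44.
The supply price at Q = 14 is 33.5. PS is the trapezoid between 44 and supply over [0, 14]: (1/2)[(44 - 26.5) + (44 - 33.5)](14) = 196.

196.00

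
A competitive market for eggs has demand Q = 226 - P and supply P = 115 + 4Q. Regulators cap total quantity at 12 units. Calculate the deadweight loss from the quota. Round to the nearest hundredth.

Rewriting demand in inverse form: P = 226 - Q.
Unrestricted equilibrium: Q* = (226 - 115)/(1 + 4) = 22.2.
At Q = 12 the demand price is 226 - (12) = 214 and the supply price is 115 + 4(12) = 163.
Deadweight loss is the triangle between the curves from 12 to 22.2: (1/2)(214 - 163)(22.2 - 12) = 260.1.

260.10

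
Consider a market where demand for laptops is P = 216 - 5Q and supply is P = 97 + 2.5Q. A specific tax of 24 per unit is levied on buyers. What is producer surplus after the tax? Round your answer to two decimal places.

Without the tax, 216 - 5Q = 97 + 2.5Q so Q* = 15.8667 and P* = 136.6667.
With the tax, buyers' net willingness to pay falls by 24: (216 - 24) - 5Q = 97 + 2.5Q, so Q_t = 12.6667. Buyers pay P_b = 152.6667; sellers receive P_s = P_b - 24 = 128.6667.
Producer surplus is the triangle above supply below P_s: (1/2)(12.6667)(128.6667 - 97) = 200.5556.

200.56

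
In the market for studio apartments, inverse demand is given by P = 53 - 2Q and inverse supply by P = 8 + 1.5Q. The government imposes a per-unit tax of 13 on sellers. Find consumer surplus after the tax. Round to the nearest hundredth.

83.59

Without the tax, 53 - 2Q = 8 + 1.5Q so Q* = 12.8571 and P* = 27.2857.
With the tax, sellers need 13 more per unit: 53 - 2Q = 8 + 1.5Q + 13, so Q_t = 9.1429. Buyers pay P_b = 34.7143; sellers receive P_s = P_b - 13 = 21.7143.
CS = (1/2)(Q_t)(53 - P_b) = (1/2)(9.1429)(18.2857) = 83.5918.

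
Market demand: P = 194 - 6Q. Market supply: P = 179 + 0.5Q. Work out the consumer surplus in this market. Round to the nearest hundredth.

15.98

Set 194 - 6Q = 179 + 0.5Q, which gives 15 = 6.5Q, so Q* = 2.3077 and P* = 194 - 6(2.3077) = 180.1538.
Consumer surplus is the triangle under demand above P*: (1/2)(2.3077)(194 - 180.1538) = (1/2)(2.3077)(13.8462) = 15.9763.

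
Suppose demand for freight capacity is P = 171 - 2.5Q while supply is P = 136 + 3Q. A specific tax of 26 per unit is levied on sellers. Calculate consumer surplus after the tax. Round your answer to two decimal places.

3.35

Pre-tax equilibrium: 171 - 2.5Q = 136 + 3Q gives Q* = 6.3636, P* = 155.0909.
With the tax, sellers need 26 more per unit: 171 - 2.5Q = 136 + 3Q + 26, so Q_t = 1.6364. Buyers pay P_b = 166.9091; sellers receive P_s = P_b - 26 = 140.9091.
CS = (1/2)(Q_t)(171 - P_b) = (1/2)(1.6364)(4.0909) = 3.3471.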